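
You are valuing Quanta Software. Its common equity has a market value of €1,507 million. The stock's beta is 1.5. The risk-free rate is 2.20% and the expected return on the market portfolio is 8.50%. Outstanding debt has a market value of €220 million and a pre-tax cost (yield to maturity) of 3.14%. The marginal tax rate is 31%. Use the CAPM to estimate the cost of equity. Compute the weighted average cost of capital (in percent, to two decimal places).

Market risk premium = 8.5% − 2.2% = 6.3%.
Cost of equity via CAPM: Re = 2.2% + 1.5 × 6.3% = 11.6500%.
Total capital V = 1507 + 220 = 1727.
Equity: weight = 1507/1727 = 0.8726; cost = 11.65%.
Debt: weight = 220/1727 = 0.1274; after-tax cost = 3.14% × (1 − 31%) = 2.1666%.
WACC = 0.8726 × 11.6500% + 0.1274 × 2.1666% = 10.4419%.

10.44%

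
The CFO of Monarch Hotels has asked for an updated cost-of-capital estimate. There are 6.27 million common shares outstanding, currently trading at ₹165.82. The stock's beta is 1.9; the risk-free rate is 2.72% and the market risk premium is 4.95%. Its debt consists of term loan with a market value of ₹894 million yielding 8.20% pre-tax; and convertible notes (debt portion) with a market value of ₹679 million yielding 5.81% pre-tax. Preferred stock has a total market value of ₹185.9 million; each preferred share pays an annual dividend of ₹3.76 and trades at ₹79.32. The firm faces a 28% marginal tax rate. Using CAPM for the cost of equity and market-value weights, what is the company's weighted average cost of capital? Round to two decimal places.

7.72%

Cost of equity via CAPM: Re = 2.72% + 1.9 × 4.95% = 12.1250%.
Cost of preferred: Rp = 3.76 / 79.32 = 4.7403%.
Market value of equity E = 165.82 × 6.27m = 1039.6914m.
Total capital V = 1039.6914 + 185.9 + 894 + 679 = 2798.5914.
Equity: weight = 1039.6914/2798.5914 = 0.3715; cost = 12.125%.
Preferred: weight = 185.9/2798.5914 = 0.0664; cost = 4.7403%.
Term loan: weight = 894/2798.5914 = 0.3194; after-tax cost = 8.2% × (1 − 28%) = 5.9040%.
Convertible notes (debt portion): weight = 679/2798.5914 = 0.2426; after-tax cost = 5.81% × (1 − 28%) = 4.1832%.
WACC = 0.3715 × 12.1250% + 0.0664 × 4.7403% + 0.3194 × 5.9040% + 0.2426 × 4.1832% = 7.7203%.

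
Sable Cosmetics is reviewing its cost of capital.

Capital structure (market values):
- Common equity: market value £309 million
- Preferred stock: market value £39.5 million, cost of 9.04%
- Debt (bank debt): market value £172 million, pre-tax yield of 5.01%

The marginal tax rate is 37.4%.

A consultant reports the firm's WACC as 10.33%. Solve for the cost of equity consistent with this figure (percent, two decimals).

14.50%

Total capital V = 309 + 39.5 + 172 = 520.5.
Equity weight = 309/520.5 = 0.5937.
Preferred weight = 39.5/520.5 = 0.0759.
Bank debt weight = 172/520.5 = 0.3305.
Debt contribution = 0.3305 × 5.01% × (1 − 37.4%) = 1.0364%.
Preferred contribution = 0.0759 × 9.04% = 0.6860%.
Required equity contribution = 10.33% − 1.7224% = 8.6076%.
Re = 8.6076% / 0.5937 = 14.4992%.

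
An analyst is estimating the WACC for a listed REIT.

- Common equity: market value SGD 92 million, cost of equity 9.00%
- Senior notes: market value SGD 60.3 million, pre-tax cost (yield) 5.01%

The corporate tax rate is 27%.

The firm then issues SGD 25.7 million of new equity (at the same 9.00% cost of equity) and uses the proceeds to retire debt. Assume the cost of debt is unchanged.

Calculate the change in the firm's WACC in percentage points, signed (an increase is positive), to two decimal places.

+0.90 pp

Current WACC:
Total capital V = 92 + 60.3 = 152.3.
Equity: weight = 92/152.3 = 0.6041; cost = 9%.
Senior notes: weight = 60.3/152.3 = 0.3959; after-tax cost = 5.01% × (1 − 27%) = 3.6573%.
WACC = 0.6041 × 9.0000% + 0.3959 × 3.6573% = 6.8847%.
After the change:
Total capital V = 117.7 + 34.6 = 152.3.
Equity: weight = 117.7/152.3 = 0.7728; cost = 9%.
Senior notes: weight = 34.6/152.3 = 0.2272; after-tax cost = 5.01% × (1 − 27%) = 3.6573%.
WACC = 0.7728 × 9.0000% + 0.2272 × 3.6573% = 7.7862%.
Change in WACC = 7.7862% − 6.8847% = 0.9016 pp.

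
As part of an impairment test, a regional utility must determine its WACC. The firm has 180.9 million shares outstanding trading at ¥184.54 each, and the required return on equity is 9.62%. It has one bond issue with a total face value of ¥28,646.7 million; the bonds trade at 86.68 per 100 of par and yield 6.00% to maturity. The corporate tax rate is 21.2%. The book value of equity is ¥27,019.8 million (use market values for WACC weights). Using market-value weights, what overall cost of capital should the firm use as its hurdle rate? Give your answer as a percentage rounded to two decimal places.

7.53%

Market value of equity E = 184.54 × 180.9m = 33383.286m. Market value of debt D = 28646.7m × 86.68/100 = 24830.95956m.
Total capital V = 33383.286 + 24830.95956 = 58214.24556.
Equity: weight = 33383.286/58214.24556 = 0.5735; cost = 9.62%.
Bonds outstanding: weight = 24830.95956/58214.24556 = 0.4265; after-tax cost = 6% × (1 − 21.2%) = 4.7280%.
WACC = 0.5735 × 9.6200% + 0.4265 × 4.7280% = 7.5333%.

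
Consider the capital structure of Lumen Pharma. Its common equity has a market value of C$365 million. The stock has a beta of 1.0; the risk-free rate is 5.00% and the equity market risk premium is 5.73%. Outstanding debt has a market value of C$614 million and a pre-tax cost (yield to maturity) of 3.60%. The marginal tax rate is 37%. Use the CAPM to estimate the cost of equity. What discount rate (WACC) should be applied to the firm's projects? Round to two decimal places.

Cost of equity via CAPM: Re = 5.0% + 1.0 × 5.73% = 10.7300%.
Total capital V = 365 + 614 = 979.
Equity: weight = 365/979 = 0.3728; cost = 10.73%.
Debt: weight = 614/979 = 0.6272; after-tax cost = 3.6% × (1 − 37%) = 2.2680%.
WACC = 0.3728 × 10.7300% + 0.6272 × 2.2680% = 5.4229%.

5.42%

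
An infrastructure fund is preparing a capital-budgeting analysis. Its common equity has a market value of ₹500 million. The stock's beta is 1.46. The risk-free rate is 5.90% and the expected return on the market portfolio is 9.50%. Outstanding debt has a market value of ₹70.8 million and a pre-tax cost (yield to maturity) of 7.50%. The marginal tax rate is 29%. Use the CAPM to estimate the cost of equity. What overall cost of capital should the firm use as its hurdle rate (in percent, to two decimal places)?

10.43%

Market risk premium = 9.5% − 5.9% = 3.6%.
Cost of equity via CAPM: Re = 5.9% + 1.46 × 3.6% = 11.1560%.
Total capital V = 500 + 70.8 = 570.8.
Equity: weight = 500/570.8 = 0.8760; cost = 11.156%.
Debt: weight = 70.8/570.8 = 0.1240; after-tax cost = 7.5% × (1 − 29%) = 5.3250%.
WACC = 0.8760 × 11.1560% + 0.1240 × 5.3250% = 10.4327%.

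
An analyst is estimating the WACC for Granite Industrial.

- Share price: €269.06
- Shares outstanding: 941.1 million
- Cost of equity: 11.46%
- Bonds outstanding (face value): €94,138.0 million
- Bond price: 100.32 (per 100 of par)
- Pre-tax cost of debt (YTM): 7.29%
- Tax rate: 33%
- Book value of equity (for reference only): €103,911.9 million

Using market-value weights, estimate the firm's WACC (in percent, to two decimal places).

Market value of equity E = 269.06 × 941.1m = 253212.366m. Market value of debt D = 94138m × 100.32/100 = 94439.2416m.
Total capital V = 253212.366 + 94439.2416 = 347651.6076.
Equity: weight = 253212.366/347651.6076 = 0.7284; cost = 11.46%.
Bonds outstanding: weight = 94439.2416/347651.6076 = 0.2716; after-tax cost = 7.29% × (1 − 33%) = 4.8843%.
WACC = 0.7284 × 11.4600% + 0.2716 × 4.8843% = 9.6737%.

9.67%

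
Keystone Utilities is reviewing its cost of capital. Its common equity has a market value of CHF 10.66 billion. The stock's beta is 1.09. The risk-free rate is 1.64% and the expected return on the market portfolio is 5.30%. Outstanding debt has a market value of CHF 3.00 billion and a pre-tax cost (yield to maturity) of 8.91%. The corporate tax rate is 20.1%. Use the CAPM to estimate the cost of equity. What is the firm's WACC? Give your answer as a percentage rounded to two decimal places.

Market risk premium = 5.3% − 1.64% = 3.66%.
Cost of equity via CAPM: Re = 1.64% + 1.09 × 3.66% = 5.6294%.
Total capital V = 10.66 + 3 = 13.66.
Equity: weight = 10.66/13.66 = 0.7804; cost = 5.6294%.
Debt: weight = 3/13.66 = 0.2196; after-tax cost = 8.91% × (1 − 20.1%) = 7.1191%.
WACC = 0.7804 × 5.6294% + 0.2196 × 7.1191% = 5.9566%.

5.96%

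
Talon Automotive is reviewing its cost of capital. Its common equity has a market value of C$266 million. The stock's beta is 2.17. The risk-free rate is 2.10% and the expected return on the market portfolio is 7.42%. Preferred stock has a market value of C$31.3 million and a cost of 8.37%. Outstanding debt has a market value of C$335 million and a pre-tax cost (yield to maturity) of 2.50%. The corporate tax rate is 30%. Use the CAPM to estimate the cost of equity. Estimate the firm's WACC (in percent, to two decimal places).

7.08%

Market risk premium = 7.42% − 2.1% = 5.32%.
Cost of equity via CAPM: Re = 2.1% + 2.17 × 5.32% = 13.6444%.
Total capital V = 266 + 31.3 + 335 = 632.3.
Equity: weight = 266/632.3 = 0.4207; cost = 13.6444%.
Preferred: weight = 31.3/632.3 = 0.0495; cost = 8.37%.
Debt: weight = 335/632.3 = 0.5298; after-tax cost = 2.5% × (1 − 30%) = 1.7500%.
WACC = 0.4207 × 13.6444% + 0.0495 × 8.3700% + 0.5298 × 1.7500% = 7.0815%.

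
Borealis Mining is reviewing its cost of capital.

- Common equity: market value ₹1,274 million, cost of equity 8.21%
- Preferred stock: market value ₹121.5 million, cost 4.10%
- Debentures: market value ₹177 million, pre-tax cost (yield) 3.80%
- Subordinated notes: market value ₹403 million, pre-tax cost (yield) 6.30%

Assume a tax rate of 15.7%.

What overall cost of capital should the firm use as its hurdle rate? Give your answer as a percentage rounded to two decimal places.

6.92%

Total capital V = 1274 + 121.5 + 177 + 403 = 1975.5.
Equity: weight = 1274/1975.5 = 0.6449; cost = 8.21%.
Preferred: weight = 121.5/1975.5 = 0.0615; cost = 4.1%.
Debentures: weight = 177/1975.5 = 0.0896; after-tax cost = 3.8% × (1 − 15.7%) = 3.2034%.
Subordinated notes: weight = 403/1975.5 = 0.2040; after-tax cost = 6.3% × (1 − 15.7%) = 5.3109%.
WACC = 0.6449 × 8.2100% + 0.0615 × 4.1000% + 0.0896 × 3.2034% + 0.2040 × 5.3109% = 6.9172%.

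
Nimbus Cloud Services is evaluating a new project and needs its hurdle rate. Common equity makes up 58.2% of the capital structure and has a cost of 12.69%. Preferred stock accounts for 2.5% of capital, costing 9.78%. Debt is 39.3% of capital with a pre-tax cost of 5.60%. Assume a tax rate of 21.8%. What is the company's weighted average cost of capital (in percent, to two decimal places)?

After-tax cost of debt = 5.6% × (1 − 21.8%) = 4.3792%.
WACC = 0.582 × 12.6900% + 0.025 × 9.7800% + 0.393 × 4.3792% = 9.3511%.

9.35%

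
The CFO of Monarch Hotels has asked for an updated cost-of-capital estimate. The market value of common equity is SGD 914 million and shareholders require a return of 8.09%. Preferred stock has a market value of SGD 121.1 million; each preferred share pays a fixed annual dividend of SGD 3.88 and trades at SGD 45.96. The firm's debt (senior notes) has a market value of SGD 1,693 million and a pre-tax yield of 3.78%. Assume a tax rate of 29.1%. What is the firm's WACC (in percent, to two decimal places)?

Cost of preferred: Rp = 3.88 / 45.96 = 8.4421%.
Total capital V = 914 + 121.1 + 1693 = 2728.1.
Equity: weight = 914/2728.1 = 0.3350; cost = 8.09%.
Preferred: weight = 121.1/2728.1 = 0.0444; cost = 8.4421%.
Senior notes: weight = 1693/2728.1 = 0.6206; after-tax cost = 3.78% × (1 − 29.1%) = 2.6800%.
WACC = 0.3350 × 8.0900% + 0.0444 × 8.4421% + 0.6206 × 2.6800% = 4.7483%.

4.75%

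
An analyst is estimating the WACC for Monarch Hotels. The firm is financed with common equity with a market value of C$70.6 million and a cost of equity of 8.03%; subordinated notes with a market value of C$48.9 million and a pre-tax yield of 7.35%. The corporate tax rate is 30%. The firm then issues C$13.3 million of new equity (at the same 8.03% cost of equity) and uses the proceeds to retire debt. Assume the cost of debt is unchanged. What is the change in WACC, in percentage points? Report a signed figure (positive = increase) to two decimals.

Current WACC:
Total capital V = 70.6 + 48.9 = 119.5.
Equity: weight = 70.6/119.5 = 0.5908; cost = 8.03%.
Subordinated notes: weight = 48.9/119.5 = 0.4092; after-tax cost = 7.35% × (1 − 30%) = 5.1450%.
WACC = 0.5908 × 8.0300% + 0.4092 × 5.1450% = 6.8494%.
After the change:
Total capital V = 83.9 + 35.6 = 119.5.
Equity: weight = 83.9/119.5 = 0.7021; cost = 8.03%.
Subordinated notes: weight = 35.6/119.5 = 0.2979; after-tax cost = 7.35% × (1 − 30%) = 5.1450%.
WACC = 0.7021 × 8.0300% + 0.2979 × 5.1450% = 7.1705%.
Change in WACC = 7.1705% − 6.8494% = 0.3211 pp.

+0.32 pp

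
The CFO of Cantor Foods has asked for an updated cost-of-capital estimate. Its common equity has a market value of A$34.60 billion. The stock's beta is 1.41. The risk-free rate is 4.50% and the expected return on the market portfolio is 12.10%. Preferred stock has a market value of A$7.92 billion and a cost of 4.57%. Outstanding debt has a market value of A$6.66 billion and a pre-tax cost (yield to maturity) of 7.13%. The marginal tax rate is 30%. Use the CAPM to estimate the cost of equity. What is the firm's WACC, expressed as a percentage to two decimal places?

Market risk premium = 12.1% − 4.5% = 7.6%.
Cost of equity via CAPM: Re = 4.5% + 1.41 × 7.6% = 15.2160%.
Total capital V = 34.6 + 7.92 + 6.66 = 49.18.
Equity: weight = 34.6/49.18 = 0.7035; cost = 15.216%.
Preferred: weight = 7.92/49.18 = 0.1610; cost = 4.57%.
Debt: weight = 6.66/49.18 = 0.1354; after-tax cost = 7.13% × (1 − 30%) = 4.9910%.
WACC = 0.7035 × 15.2160% + 0.1610 × 4.5700% + 0.1354 × 4.9910% = 12.1169%.

12.12%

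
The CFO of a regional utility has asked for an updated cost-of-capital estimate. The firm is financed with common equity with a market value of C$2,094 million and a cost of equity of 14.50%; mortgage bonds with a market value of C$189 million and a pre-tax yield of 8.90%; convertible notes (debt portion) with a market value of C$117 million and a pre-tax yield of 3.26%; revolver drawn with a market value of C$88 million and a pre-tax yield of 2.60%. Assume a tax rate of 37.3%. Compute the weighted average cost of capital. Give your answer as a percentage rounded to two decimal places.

Total capital V = 2094 + 189 + 117 + 88 = 2488.
Equity: weight = 2094/2488 = 0.8416; cost = 14.5%.
Mortgage bonds: weight = 189/2488 = 0.0760; after-tax cost = 8.9% × (1 − 37.3%) = 5.5803%.
Convertible notes (debt portion): weight = 117/2488 = 0.0470; after-tax cost = 3.26% × (1 − 37.3%) = 2.0440%.
Revolver drawn: weight = 88/2488 = 0.0354; after-tax cost = 2.6% × (1 − 37.3%) = 1.6302%.
WACC = 0.8416 × 14.5000% + 0.0760 × 5.5803% + 0.0470 × 2.0440% + 0.0354 × 1.6302% = 12.7815%.

12.78%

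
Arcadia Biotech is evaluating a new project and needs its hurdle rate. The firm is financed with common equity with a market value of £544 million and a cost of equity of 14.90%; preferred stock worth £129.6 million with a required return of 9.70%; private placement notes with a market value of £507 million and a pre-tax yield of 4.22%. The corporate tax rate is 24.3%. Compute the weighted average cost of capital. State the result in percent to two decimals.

9.30%

Total capital V = 544 + 129.6 + 507 = 1180.6.
Equity: weight = 544/1180.6 = 0.4608; cost = 14.9%.
Preferred: weight = 129.6/1180.6 = 0.1098; cost = 9.7%.
Private placement notes: weight = 507/1180.6 = 0.4294; after-tax cost = 4.22% × (1 − 24.3%) = 3.1945%.
WACC = 0.4608 × 14.9000% + 0.1098 × 9.7000% + 0.4294 × 3.1945% = 9.3023%.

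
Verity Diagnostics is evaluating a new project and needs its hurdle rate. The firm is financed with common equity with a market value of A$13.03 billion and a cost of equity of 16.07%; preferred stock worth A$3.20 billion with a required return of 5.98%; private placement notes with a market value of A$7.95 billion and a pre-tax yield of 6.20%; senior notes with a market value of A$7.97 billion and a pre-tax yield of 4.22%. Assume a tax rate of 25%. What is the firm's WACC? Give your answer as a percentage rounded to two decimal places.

Total capital V = 13.03 + 3.2 + 7.95 + 7.97 = 32.15.
Equity: weight = 13.03/32.15 = 0.4053; cost = 16.07%.
Preferred: weight = 3.2/32.15 = 0.0995; cost = 5.98%.
Private placement notes: weight = 7.95/32.15 = 0.2473; after-tax cost = 6.2% × (1 − 25%) = 4.6500%.
Senior notes: weight = 7.97/32.15 = 0.2479; after-tax cost = 4.22% × (1 − 25%) = 3.1650%.
WACC = 0.4053 × 16.0700% + 0.0995 × 5.9800% + 0.2473 × 4.6500% + 0.2479 × 3.1650% = 9.0426%.

9.04%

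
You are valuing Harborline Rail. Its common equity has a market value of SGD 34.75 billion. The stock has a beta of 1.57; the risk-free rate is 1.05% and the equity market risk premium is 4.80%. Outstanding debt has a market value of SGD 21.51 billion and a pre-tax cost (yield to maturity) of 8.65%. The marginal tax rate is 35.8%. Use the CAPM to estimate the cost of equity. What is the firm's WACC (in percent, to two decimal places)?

Cost of equity via CAPM: Re = 1.05% + 1.57 × 4.8% = 8.5860%.
Total capital V = 34.75 + 21.51 = 56.26.
Equity: weight = 34.75/56.26 = 0.6177; cost = 8.586%.
Debt: weight = 21.51/56.26 = 0.3823; after-tax cost = 8.65% × (1 − 35.8%) = 5.5533%.
WACC = 0.6177 × 8.5860% + 0.3823 × 5.5533% = 7.4265%.

7.43%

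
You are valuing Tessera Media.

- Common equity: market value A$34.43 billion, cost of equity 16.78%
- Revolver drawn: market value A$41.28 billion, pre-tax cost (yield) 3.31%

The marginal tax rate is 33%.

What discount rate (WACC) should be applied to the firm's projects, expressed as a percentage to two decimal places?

8.84%

Total capital V = 34.43 + 41.28 = 75.71.
Equity: weight = 34.43/75.71 = 0.4548; cost = 16.78%.
Revolver drawn: weight = 41.28/75.71 = 0.5452; after-tax cost = 3.31% × (1 − 33%) = 2.2177%.
WACC = 0.4548 × 16.7800% + 0.5452 × 2.2177% = 8.8401%.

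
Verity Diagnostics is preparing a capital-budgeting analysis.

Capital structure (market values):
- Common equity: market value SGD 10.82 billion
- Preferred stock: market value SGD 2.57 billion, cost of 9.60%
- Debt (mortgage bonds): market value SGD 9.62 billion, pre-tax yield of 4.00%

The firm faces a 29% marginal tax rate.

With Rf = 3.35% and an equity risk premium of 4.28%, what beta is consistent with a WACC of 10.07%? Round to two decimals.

3.10

Total capital V = 10.82 + 2.57 + 9.62 = 23.01.
Equity weight = 10.82/23.01 = 0.4702.
Preferred weight = 2.57/23.01 = 0.1117.
Mortgage bonds weight = 9.62/23.01 = 0.4181.
Debt contribution = 0.4181 × 4% × (1 − 29%) = 1.1873%.
Preferred contribution = 0.1117 × 9.6% = 1.0722%.
Required equity contribution = 10.07% − 2.2596% = 7.8104%  ⇒  Re = 16.6098%.
CAPM: 16.6098% = 3.35% + β × 4.28%  ⇒  β = 3.0981.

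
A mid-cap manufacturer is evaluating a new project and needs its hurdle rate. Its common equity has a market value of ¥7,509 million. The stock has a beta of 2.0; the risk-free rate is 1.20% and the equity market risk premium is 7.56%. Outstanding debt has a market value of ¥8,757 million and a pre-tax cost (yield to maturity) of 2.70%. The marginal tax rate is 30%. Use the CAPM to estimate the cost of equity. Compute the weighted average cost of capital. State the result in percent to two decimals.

Cost of equity via CAPM: Re = 1.2% + 2.0 × 7.56% = 16.3200%.
Total capital V = 7509 + 8757 = 16266.
Equity: weight = 7509/16266 = 0.4616; cost = 16.32%.
Debt: weight = 8757/16266 = 0.5384; after-tax cost = 2.7% × (1 − 30%) = 1.8900%.
WACC = 0.4616 × 16.3200% + 0.5384 × 1.8900% = 8.5514%.

8.55%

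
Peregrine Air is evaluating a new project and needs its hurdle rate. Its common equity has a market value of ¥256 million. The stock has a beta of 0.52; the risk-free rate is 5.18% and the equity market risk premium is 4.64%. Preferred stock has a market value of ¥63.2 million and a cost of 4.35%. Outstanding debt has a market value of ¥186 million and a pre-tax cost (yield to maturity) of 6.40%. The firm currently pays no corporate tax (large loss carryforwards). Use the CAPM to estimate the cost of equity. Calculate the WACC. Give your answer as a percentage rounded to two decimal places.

Cost of equity via CAPM: Re = 5.18% + 0.52 × 4.64% = 7.5928%.
Total capital V = 256 + 63.2 + 186 = 505.2.
Equity: weight = 256/505.2 = 0.5067; cost = 7.5928%.
Preferred: weight = 63.2/505.2 = 0.1251; cost = 4.35%.
Debt: weight = 186/505.2 = 0.3682; after-tax cost = 6.4% × (1 − 0%) = 6.4000%.
WACC = 0.5067 × 7.5928% + 0.1251 × 4.3500% + 0.3682 × 6.4000% = 6.7480%.

6.75%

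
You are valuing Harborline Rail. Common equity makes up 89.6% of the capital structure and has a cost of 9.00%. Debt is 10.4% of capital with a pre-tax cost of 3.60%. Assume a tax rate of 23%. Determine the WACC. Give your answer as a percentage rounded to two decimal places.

8.35%

After-tax cost of debt = 3.6% × (1 − 23%) = 2.7720%.
WACC = 0.896 × 9.0000% + 0.104 × 2.7720% = 8.3523%.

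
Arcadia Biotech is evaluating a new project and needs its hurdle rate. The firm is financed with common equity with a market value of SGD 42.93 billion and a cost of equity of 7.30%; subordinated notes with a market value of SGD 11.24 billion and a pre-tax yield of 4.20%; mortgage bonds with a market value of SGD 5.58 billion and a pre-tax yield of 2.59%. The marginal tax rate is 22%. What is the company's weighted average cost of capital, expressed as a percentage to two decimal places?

6.05%

Total capital V = 42.93 + 11.24 + 5.58 = 59.75.
Equity: weight = 42.93/59.75 = 0.7185; cost = 7.3%.
Subordinated notes: weight = 11.24/59.75 = 0.1881; after-tax cost = 4.2% × (1 − 22%) = 3.2760%.
Mortgage bonds: weight = 5.58/59.75 = 0.0934; after-tax cost = 2.59% × (1 − 22%) = 2.0202%.
WACC = 0.7185 × 7.3000% + 0.1881 × 3.2760% + 0.0934 × 2.0202% = 6.0499%.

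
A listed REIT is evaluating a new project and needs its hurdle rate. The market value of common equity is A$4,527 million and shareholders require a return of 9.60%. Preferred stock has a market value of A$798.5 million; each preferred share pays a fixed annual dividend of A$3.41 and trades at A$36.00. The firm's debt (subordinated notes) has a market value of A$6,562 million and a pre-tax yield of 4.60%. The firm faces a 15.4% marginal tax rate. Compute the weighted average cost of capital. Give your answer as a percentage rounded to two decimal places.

Cost of preferred: Rp = 3.41 / 36.0 = 9.4722%.
Total capital V = 4527 + 798.5 + 6562 = 11887.5.
Equity: weight = 4527/11887.5 = 0.3808; cost = 9.6%.
Preferred: weight = 798.5/11887.5 = 0.0672; cost = 9.4722%.
Subordinated notes: weight = 6562/11887.5 = 0.5520; after-tax cost = 4.6% × (1 − 15.4%) = 3.8916%.
WACC = 0.3808 × 9.6000% + 0.0672 × 9.4722% + 0.5520 × 3.8916% = 6.4403%.

6.44%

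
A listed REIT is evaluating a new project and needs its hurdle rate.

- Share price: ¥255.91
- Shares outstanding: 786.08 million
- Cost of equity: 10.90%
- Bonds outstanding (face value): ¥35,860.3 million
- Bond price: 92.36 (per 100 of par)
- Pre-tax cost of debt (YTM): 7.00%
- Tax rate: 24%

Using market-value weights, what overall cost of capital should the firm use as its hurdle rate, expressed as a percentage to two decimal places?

Market value of equity E = 255.91 × 786.08m = 201165.7328m. Market value of debt D = 35860.3m × 92.36/100 = 33120.57308m.
Total capital V = 201165.7328 + 33120.57308 = 234286.30588.
Equity: weight = 201165.7328/234286.30588 = 0.8586; cost = 10.9%.
Bonds outstanding: weight = 33120.57308/234286.30588 = 0.1414; after-tax cost = 7% × (1 − 24%) = 5.3200%.
WACC = 0.8586 × 10.9000% + 0.1414 × 5.3200% = 10.1112%.

10.11%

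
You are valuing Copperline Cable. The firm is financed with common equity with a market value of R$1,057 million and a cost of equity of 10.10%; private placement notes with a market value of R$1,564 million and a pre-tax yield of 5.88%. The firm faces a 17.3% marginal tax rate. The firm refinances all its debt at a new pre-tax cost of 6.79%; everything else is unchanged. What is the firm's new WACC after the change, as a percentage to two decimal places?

7.42%

After the change:
Total capital V = 1057 + 1564 = 2621.
Equity: weight = 1057/2621 = 0.4033; cost = 10.1%.
Private placement notes: weight = 1564/2621 = 0.5967; after-tax cost = 6.79% × (1 − 17.3%) = 5.6153%.
WACC = 0.4033 × 10.1000% + 0.5967 × 5.6153% = 7.4239%.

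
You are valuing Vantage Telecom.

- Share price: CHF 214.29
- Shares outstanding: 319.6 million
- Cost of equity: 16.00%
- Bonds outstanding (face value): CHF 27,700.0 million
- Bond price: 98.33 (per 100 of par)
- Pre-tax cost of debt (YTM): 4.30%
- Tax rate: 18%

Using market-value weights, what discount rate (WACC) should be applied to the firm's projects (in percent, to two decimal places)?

Market value of equity E = 214.29 × 319.6m = 68487.084m. Market value of debt D = 27700m × 98.33/100 = 27237.41m.
Total capital V = 68487.084 + 27237.41 = 95724.494.
Equity: weight = 68487.084/95724.494 = 0.7155; cost = 16%.
Bonds outstanding: weight = 27237.41/95724.494 = 0.2845; after-tax cost = 4.3% × (1 − 18%) = 3.5260%.
WACC = 0.7155 × 16.0000% + 0.2845 × 3.5260% = 12.4507%.

12.45%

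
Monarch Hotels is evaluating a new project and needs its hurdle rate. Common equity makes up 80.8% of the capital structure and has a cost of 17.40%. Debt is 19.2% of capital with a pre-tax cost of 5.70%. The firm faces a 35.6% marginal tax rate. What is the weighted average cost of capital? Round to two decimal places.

14.76%

After-tax cost of debt = 5.7% × (1 − 35.6%) = 3.6708%.
WACC = 0.808 × 17.4000% + 0.192 × 3.6708% = 14.7640%.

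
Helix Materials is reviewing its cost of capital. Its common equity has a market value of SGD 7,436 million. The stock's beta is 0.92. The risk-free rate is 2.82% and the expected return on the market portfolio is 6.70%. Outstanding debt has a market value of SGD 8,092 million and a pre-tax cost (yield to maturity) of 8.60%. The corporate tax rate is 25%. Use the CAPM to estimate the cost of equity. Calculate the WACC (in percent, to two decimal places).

6.42%

Market risk premium = 6.7% − 2.82% = 3.88%.
Cost of equity via CAPM: Re = 2.82% + 0.92 × 3.88% = 6.3896%.
Total capital V = 7436 + 8092 = 15528.
Equity: weight = 7436/15528 = 0.4789; cost = 6.3896%.
Debt: weight = 8092/15528 = 0.5211; after-tax cost = 8.6% × (1 − 25%) = 6.4500%.
WACC = 0.4789 × 6.3896% + 0.5211 × 6.4500% = 6.4211%.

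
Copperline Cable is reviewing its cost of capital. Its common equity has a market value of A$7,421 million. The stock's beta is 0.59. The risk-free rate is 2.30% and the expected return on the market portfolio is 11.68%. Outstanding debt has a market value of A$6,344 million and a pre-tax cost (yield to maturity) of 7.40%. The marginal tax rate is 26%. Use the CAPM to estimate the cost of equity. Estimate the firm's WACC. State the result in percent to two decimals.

Market risk premium = 11.68% − 2.3% = 9.38%.
Cost of equity via CAPM: Re = 2.3% + 0.59 × 9.38% = 7.8342%.
Total capital V = 7421 + 6344 = 13765.
Equity: weight = 7421/13765 = 0.5391; cost = 7.8342%.
Debt: weight = 6344/13765 = 0.4609; after-tax cost = 7.4% × (1 − 26%) = 5.4760%.
WACC = 0.5391 × 7.8342% + 0.4609 × 5.4760% = 6.7474%.

6.75%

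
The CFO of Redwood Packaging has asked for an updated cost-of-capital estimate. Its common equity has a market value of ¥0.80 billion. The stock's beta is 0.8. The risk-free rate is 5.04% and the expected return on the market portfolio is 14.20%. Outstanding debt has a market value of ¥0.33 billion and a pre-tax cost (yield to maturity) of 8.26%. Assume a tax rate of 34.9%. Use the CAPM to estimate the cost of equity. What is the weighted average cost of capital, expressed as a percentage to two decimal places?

10.33%

Market risk premium = 14.2% − 5.04% = 9.16%.
Cost of equity via CAPM: Re = 5.04% + 0.8 × 9.16% = 12.3680%.
Total capital V = 0.8 + 0.33 = 1.13.
Equity: weight = 0.8/1.13 = 0.7080; cost = 12.368%.
Debt: weight = 0.33/1.13 = 0.2920; after-tax cost = 8.26% × (1 − 34.9%) = 5.3773%.
WACC = 0.7080 × 12.3680% + 0.2920 × 5.3773% = 10.3265%.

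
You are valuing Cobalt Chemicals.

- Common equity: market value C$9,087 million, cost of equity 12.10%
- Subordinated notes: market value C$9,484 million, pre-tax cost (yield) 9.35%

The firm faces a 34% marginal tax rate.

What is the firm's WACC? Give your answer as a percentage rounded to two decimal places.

9.07%

Total capital V = 9087 + 9484 = 18571.
Equity: weight = 9087/18571 = 0.4893; cost = 12.1%.
Subordinated notes: weight = 9484/18571 = 0.5107; after-tax cost = 9.35% × (1 − 34%) = 6.1710%.
WACC = 0.4893 × 12.1000% + 0.5107 × 6.1710% = 9.0721%.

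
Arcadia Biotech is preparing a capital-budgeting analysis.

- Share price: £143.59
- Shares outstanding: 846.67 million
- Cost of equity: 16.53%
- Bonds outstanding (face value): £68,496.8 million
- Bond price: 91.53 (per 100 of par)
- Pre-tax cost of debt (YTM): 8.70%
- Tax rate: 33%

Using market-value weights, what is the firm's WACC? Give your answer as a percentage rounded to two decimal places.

Market value of equity E = 143.59 × 846.67m = 121573.3453m. Market value of debt D = 68496.8m × 91.53/100 = 62695.12104m.
Total capital V = 121573.3453 + 62695.12104 = 184268.46634.
Equity: weight = 121573.3453/184268.46634 = 0.6598; cost = 16.53%.
Bonds outstanding: weight = 62695.12104/184268.46634 = 0.3402; after-tax cost = 8.7% × (1 − 33%) = 5.8290%.
WACC = 0.6598 × 16.5300% + 0.3402 × 5.8290% = 12.8891%.

12.89%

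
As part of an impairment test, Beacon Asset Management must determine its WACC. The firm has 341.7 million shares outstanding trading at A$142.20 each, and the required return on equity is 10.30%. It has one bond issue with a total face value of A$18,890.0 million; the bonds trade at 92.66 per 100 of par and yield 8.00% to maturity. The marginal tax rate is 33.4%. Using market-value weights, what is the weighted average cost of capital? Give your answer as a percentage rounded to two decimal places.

Market value of equity E = 142.2 × 341.7m = 48589.74m. Market value of debt D = 18890m × 92.66/100 = 17503.474m.
Total capital V = 48589.74 + 17503.474 = 66093.214.
Equity: weight = 48589.74/66093.214 = 0.7352; cost = 10.3%.
Bonds outstanding: weight = 17503.474/66093.214 = 0.2648; after-tax cost = 8% × (1 − 33.4%) = 5.3280%.
WACC = 0.7352 × 10.3000% + 0.2648 × 5.3280% = 8.9833%.

8.98%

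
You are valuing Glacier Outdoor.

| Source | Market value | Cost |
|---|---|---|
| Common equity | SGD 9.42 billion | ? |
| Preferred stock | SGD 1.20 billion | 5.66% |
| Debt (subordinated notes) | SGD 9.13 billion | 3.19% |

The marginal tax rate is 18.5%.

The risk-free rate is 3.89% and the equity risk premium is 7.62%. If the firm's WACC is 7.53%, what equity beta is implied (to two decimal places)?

1.14

Total capital V = 9.42 + 1.2 + 9.13 = 19.75.
Equity weight = 9.42/19.75 = 0.4770.
Preferred weight = 1.2/19.75 = 0.0608.
Subordinated notes weight = 9.13/19.75 = 0.4623.
Debt contribution = 0.4623 × 3.19% × (1 − 18.5%) = 1.2019%.
Preferred contribution = 0.0608 × 5.66% = 0.3439%.
Required equity contribution = 7.53% − 1.5458% = 5.9842%  ⇒  Re = 12.5466%.
CAPM: 12.5466% = 3.89% + β × 7.62%  ⇒  β = 1.1360.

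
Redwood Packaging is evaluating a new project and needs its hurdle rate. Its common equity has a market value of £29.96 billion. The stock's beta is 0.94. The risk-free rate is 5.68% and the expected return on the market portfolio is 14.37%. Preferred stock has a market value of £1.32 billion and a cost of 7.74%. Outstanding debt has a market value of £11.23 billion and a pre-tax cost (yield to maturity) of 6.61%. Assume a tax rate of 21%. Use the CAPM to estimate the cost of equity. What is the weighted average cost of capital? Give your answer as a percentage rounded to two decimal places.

11.38%

Market risk premium = 14.37% − 5.68% = 8.69%.
Cost of equity via CAPM: Re = 5.68% + 0.94 × 8.69% = 13.8486%.
Total capital V = 29.96 + 1.32 + 11.23 = 42.51.
Equity: weight = 29.96/42.51 = 0.7048; cost = 13.8486%.
Preferred: weight = 1.32/42.51 = 0.0311; cost = 7.74%.
Debt: weight = 11.23/42.51 = 0.2642; after-tax cost = 6.61% × (1 − 21%) = 5.2219%.
WACC = 0.7048 × 13.8486% + 0.0311 × 7.7400% + 0.2642 × 5.2219% = 11.3800%.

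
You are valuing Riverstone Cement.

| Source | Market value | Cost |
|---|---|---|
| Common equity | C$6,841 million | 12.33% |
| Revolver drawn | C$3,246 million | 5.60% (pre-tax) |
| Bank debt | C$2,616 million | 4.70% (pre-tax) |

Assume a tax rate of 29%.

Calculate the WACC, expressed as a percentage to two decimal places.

Total capital V = 6841 + 3246 + 2616 = 12703.
Equity: weight = 6841/12703 = 0.5385; cost = 12.33%.
Revolver drawn: weight = 3246/12703 = 0.2555; after-tax cost = 5.6% × (1 − 29%) = 3.9760%.
Bank debt: weight = 2616/12703 = 0.2059; after-tax cost = 4.7% × (1 − 29%) = 3.3370%.
WACC = 0.5385 × 12.3300% + 0.2555 × 3.9760% + 0.2059 × 3.3370% = 8.3433%.

8.34%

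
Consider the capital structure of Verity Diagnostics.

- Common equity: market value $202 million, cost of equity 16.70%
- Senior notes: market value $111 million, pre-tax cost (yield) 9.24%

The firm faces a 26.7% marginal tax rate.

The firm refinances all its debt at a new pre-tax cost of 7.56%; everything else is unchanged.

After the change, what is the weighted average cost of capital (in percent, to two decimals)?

12.74%

After the change:
Total capital V = 202 + 111 = 313.
Equity: weight = 202/313 = 0.6454; cost = 16.7%.
Senior notes: weight = 111/313 = 0.3546; after-tax cost = 7.56% × (1 − 26.7%) = 5.5415%.
WACC = 0.6454 × 16.7000% + 0.3546 × 5.5415% = 12.7428%.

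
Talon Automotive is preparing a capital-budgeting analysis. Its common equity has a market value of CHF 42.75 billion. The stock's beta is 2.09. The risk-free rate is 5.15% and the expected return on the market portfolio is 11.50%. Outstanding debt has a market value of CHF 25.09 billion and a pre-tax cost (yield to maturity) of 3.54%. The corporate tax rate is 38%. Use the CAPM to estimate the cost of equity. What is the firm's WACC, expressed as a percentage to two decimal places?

Market risk premium = 11.5% − 5.15% = 6.35%.
Cost of equity via CAPM: Re = 5.15% + 2.09 × 6.35% = 18.4215%.
Total capital V = 42.75 + 25.09 = 67.84.
Equity: weight = 42.75/67.84 = 0.6302; cost = 18.4215%.
Debt: weight = 25.09/67.84 = 0.3698; after-tax cost = 3.54% × (1 − 38%) = 2.1948%.
WACC = 0.6302 × 18.4215% + 0.3698 × 2.1948% = 12.4202%.

12.42%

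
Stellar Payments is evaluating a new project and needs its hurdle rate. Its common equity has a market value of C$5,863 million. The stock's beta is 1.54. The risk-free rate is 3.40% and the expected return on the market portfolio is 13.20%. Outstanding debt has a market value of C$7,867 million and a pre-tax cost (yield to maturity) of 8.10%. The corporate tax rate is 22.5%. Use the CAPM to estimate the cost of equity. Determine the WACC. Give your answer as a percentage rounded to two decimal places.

Market risk premium = 13.2% − 3.4% = 9.8%.
Cost of equity via CAPM: Re = 3.4% + 1.54 × 9.8% = 18.4920%.
Total capital V = 5863 + 7867 = 13730.
Equity: weight = 5863/13730 = 0.4270; cost = 18.492%.
Debt: weight = 7867/13730 = 0.5730; after-tax cost = 8.1% × (1 − 22.5%) = 6.2775%.
WACC = 0.4270 × 18.4920% + 0.5730 × 6.2775% = 11.4933%.

11.49%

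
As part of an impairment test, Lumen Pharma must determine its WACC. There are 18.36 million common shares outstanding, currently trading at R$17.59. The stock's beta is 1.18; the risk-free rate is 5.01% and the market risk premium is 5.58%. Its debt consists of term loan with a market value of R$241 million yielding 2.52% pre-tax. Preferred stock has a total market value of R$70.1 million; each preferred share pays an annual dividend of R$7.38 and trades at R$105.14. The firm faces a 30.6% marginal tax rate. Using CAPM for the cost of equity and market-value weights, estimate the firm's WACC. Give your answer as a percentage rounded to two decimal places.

7.35%

Cost of equity via CAPM: Re = 5.01% + 1.18 × 5.58% = 11.5944%.
Cost of preferred: Rp = 7.38 / 105.14 = 7.0192%.
Market value of equity E = 17.59 × 18.36m = 322.9524m.
Total capital V = 322.9524 + 70.1 + 241 = 634.0524.
Equity: weight = 322.9524/634.0524 = 0.5093; cost = 11.5944%.
Preferred: weight = 70.1/634.0524 = 0.1106; cost = 7.0192%.
Term loan: weight = 241/634.0524 = 0.3801; after-tax cost = 2.52% × (1 − 30.6%) = 1.7489%.
WACC = 0.5093 × 11.5944% + 0.1106 × 7.0192% + 0.3801 × 1.7489% = 7.3463%.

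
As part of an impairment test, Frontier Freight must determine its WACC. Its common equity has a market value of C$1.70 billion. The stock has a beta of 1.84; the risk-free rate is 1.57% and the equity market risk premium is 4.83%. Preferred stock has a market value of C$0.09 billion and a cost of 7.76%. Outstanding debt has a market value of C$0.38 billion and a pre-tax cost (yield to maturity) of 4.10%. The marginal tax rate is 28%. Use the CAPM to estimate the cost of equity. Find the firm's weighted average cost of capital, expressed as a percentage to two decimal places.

Cost of equity via CAPM: Re = 1.57% + 1.84 × 4.83% = 10.4572%.
Total capital V = 1.7 + 0.09 + 0.38 = 2.17.
Equity: weight = 1.7/2.17 = 0.7834; cost = 10.4572%.
Preferred: weight = 0.09/2.17 = 0.0415; cost = 7.76%.
Debt: weight = 0.38/2.17 = 0.1751; after-tax cost = 4.1% × (1 − 28%) = 2.9520%.
WACC = 0.7834 × 10.4572% + 0.0415 × 7.7600% + 0.1751 × 2.9520% = 9.0311%.

9.03%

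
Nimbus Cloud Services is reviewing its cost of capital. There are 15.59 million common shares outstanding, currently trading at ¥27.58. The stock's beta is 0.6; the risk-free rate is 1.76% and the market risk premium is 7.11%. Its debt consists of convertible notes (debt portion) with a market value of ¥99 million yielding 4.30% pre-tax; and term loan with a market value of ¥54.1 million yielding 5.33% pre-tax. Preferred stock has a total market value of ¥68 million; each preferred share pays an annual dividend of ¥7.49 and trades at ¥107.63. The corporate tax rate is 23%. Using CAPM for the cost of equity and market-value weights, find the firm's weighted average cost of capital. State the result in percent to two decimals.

Cost of equity via CAPM: Re = 1.76% + 0.6 × 7.11% = 6.0260%.
Cost of preferred: Rp = 7.49 / 107.63 = 6.9590%.
Market value of equity E = 27.58 × 15.59m = 429.9722m.
Total capital V = 429.9722 + 68 + 99 + 54.1 = 651.0722.
Equity: weight = 429.9722/651.0722 = 0.6604; cost = 6.026%.
Preferred: weight = 68/651.0722 = 0.1044; cost = 6.959%.
Convertible notes (debt portion): weight = 99/651.0722 = 0.1521; after-tax cost = 4.3% × (1 − 23%) = 3.3110%.
Term loan: weight = 54.1/651.0722 = 0.0831; after-tax cost = 5.33% × (1 − 23%) = 4.1041%.
WACC = 0.6604 × 6.0260% + 0.1044 × 6.9590% + 0.1521 × 3.3110% + 0.0831 × 4.1041% = 5.5509%.

5.55%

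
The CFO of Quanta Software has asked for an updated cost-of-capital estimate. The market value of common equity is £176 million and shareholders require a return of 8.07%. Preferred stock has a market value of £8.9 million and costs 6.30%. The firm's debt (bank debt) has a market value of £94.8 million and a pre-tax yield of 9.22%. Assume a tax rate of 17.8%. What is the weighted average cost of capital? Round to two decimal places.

Total capital V = 176 + 8.9 + 94.8 = 279.7.
Equity: weight = 176/279.7 = 0.6292; cost = 8.07%.
Preferred: weight = 8.9/279.7 = 0.0318; cost = 6.3%.
Bank debt: weight = 94.8/279.7 = 0.3389; after-tax cost = 9.22% × (1 − 17.8%) = 7.5788%.
WACC = 0.6292 × 8.0700% + 0.0318 × 6.3000% + 0.3389 × 7.5788% = 7.8472%.

7.85%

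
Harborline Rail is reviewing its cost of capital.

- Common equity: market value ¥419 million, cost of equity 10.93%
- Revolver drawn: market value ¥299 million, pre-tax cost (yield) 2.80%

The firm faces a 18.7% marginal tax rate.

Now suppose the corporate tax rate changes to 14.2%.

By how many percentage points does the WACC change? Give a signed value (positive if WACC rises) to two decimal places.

+0.05 pp

Current WACC:
Total capital V = 419 + 299 = 718.
Equity: weight = 419/718 = 0.5836; cost = 10.93%.
Revolver drawn: weight = 299/718 = 0.4164; after-tax cost = 2.8% × (1 − 18.7%) = 2.2764%.
WACC = 0.5836 × 10.9300% + 0.4164 × 2.2764% = 7.3263%.
After the change:
Total capital V = 419 + 299 = 718.
Equity: weight = 419/718 = 0.5836; cost = 10.93%.
Revolver drawn: weight = 299/718 = 0.4164; after-tax cost = 2.8% × (1 − 14.2%) = 2.4024%.
WACC = 0.5836 × 10.9300% + 0.4164 × 2.4024% = 7.3788%.
Change in WACC = 7.3788% − 7.3263% = 0.0525 pp.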